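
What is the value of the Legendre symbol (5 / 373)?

-1

Reciprocity: 5 ≡ 1 and 373 ≡ 1 (mod 4), so (5/373) = +(373/5).
Reduce top mod 5: now compute (3/5).
Reciprocity: 3 ≡ 3 and 5 ≡ 1 (mod 4), so (3/5) = +(5/3).
Reduce top mod 3: now compute (2/3).
Pull out 2: since 3 ≡ 3 (mod 8), (2/3) = -1.
Reached (1/3) = 1. Collecting the sign flips along the way, the symbol is -1.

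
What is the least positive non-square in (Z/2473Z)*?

5

(2/2473) = +1, so 2 is a residue.
(3/2473) = +1, so 3 is a residue.
(4/2473) = +1, so 4 is a residue.
(5/2473) = −1, so 5 is the smallest positive non-residue mod 2473.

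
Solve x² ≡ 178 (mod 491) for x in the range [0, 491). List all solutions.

81, 410

Since 491 ≡ 3 (mod 4), a square root of 178 is 178^((491+1)/4) = 178^123 mod 491.
Repeated squaring: 178^2≡260, 178^4≡333, 178^8≡414, 178^16≡37, 178^32≡387, 178^64≡14 (mod 491).
178^123 = 178^(64+32+16+8+2+1) ≡ 81 (mod 491).
Check: 81² = 6561 ≡ 178 (mod 491). The two roots are 81 and 410.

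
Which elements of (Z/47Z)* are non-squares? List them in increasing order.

Square k = 1,…,23 (k and 47−k give the same square):
1²=1, 2²=4, 3²=9, 4²=16, 5²=25, 6²=36, 7²≡2, 8²≡17, 9²≡34, 10²≡6, 11²≡27, 12²≡3, 13²≡28, 14²≡8, 15²≡37, 16²≡21, 17²≡7, 18²≡42, 19²≡32, 20²≡24, 21²≡18, 22²≡14, 23²≡12 (mod 47).
The residues are {1, 2, 3, 4, 6, 7, 8, 9, 12, 14, 16, 17, 18, 21, 24, 25, 27, 28, 32, 34, 36, 37, 42}; the non-residues are the remaining 23 nonzero classes.

5, 10, 11, 13, 15, 19, 20, 22, 23, 26, 29, 30, 31, 33, 35, 38, 39, 40, 41, 43, 44, 45, 46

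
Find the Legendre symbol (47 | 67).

1

Reciprocity: 47 ≡ 3 and 67 ≡ 3 (mod 4), so (47/67) = −(67/47).
Reduce top mod 47: now compute (20/47).
Pull out 2^2: since 47 ≡ 7 (mod 8), (2/47) = +1, so (2/47)^2 = +1.
Reciprocity: 5 ≡ 1 and 47 ≡ 3 (mod 4), so (5/47) = +(47/5).
Reduce top mod 5: now compute (2/5).
Pull out 2: since 5 ≡ 5 (mod 8), (2/5) = -1.
Reached (1/5) = 1. Collecting the sign flips along the way, the symbol is +1.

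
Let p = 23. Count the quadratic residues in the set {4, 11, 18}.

2

(4/23) = +1 → QR.
(11/23) = -1 → non-residue.
(18/23) = +1 → QR.
Total quadratic residues among the 3: 2.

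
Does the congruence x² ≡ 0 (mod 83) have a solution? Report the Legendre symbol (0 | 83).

Top reduces to 0: gcd > 1, so the symbol is 0.

0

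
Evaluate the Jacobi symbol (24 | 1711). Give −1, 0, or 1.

Pull out 2^3: since 1711 ≡ 7 (mod 8), (2/1711) = +1, so (2/1711)^3 = +1.
Reciprocity: 3 ≡ 3 and 1711 ≡ 3 (mod 4), so (3/1711) = −(1711/3).
Reduce top mod 3: now compute (1/3).
Reached (1/3) = 1. Collecting the sign flips along the way, the symbol is -1.

-1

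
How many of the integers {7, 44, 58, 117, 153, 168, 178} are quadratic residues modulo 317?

4

(7/317) = +1 → QR.
(44/317) = +1 → QR.
(58/317) = +1 → QR.
(117/317) = -1 → non-residue.
(153/317) = -1 → non-residue.
(168/317) = +1 → QR.
(178/317) = -1 → non-residue.
Total quadratic residues among the 7: 4.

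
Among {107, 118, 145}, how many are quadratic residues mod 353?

(107/353) = -1 → non-residue.
(118/353) = -1 → non-residue.
(145/353) = -1 → non-residue.
Total quadratic residues among the 3: 0.

0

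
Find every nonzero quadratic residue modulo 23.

1 2 3 4 6 8 9 12 13 16 18

Square k = 1,…,11 (k and 23−k give the same square):
1²=1, 2²=4, 3²=9, 4²=16, 5²≡2, 6²≡13, 7²≡3, 8²≡18, 9²≡12, 10²≡8, 11²≡6 (mod 23).
So the quadratic residues mod 23 are {1, 2, 3, 4, 6, 8, 9, 12, 13, 16, 18}.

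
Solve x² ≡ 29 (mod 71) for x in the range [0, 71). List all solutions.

Since 71 ≡ 3 (mod 4), a square root of 29 is 29^((71+1)/4) = 29^18 mod 71.
Repeated squaring: 29^2≡60, 29^4≡50, 29^8≡15, 29^16≡12 (mod 71).
29^18 = 29^(16+2) ≡ 10 (mod 71).
Check: 10² = 100 ≡ 29 (mod 71). The two roots are 10 and 61.

10, 61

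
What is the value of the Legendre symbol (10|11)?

-1

Euler's criterion: (10/11) ≡ 10^5 (mod 11).
10^2 ≡ 1 (mod 11)
10^4 ≡ 1 (mod 11)
10^5 = 10^(4+1) ≡ 10 (mod 11).
Result is 10 ≡ −1, so (10/11) = −1.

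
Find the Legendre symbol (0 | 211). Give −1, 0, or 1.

Top reduces to 0: gcd > 1, so the symbol is 0.

0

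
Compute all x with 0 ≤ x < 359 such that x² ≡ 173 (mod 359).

Since 359 ≡ 3 (mod 4), a square root of 173 is 173^((359+1)/4) = 173^90 mod 359.
Repeated squaring: 173^2≡132, 173^4≡192, 173^8≡246, 173^16≡204, 173^32≡331, 173^64≡66 (mod 359).
173^90 = 173^(64+16+8+2) ≡ 243 (mod 359).
Check: 243² = 59049 ≡ 173 (mod 359). The two roots are 116 and 243.

116, 243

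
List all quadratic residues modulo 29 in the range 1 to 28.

Square k = 1,…,14 (k and 29−k give the same square):
1²=1, 2²=4, 3²=9, 4²=16, 5²=25, 6²≡7, 7²≡20, 8²≡6, 9²≡23, 10²≡13, 11²≡5, 12²≡28, 13²≡24, 14²≡22 (mod 29).
So the quadratic residues mod 29 are {1, 4, 5, 6, 7, 9, 13, 16, 20, 22, 23, 24, 25, 28}.

1 4 5 6 7 9 13 16 20 22 23 24 25 28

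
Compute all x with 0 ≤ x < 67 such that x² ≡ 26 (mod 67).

19, 48

Since 67 ≡ 3 (mod 4), a square root of 26 is 26^((67+1)/4) = 26^17 mod 67.
Repeated squaring: 26^2≡6, 26^4≡36, 26^8≡23, 26^16≡60 (mod 67).
26^17 = 26^(16+1) ≡ 19 (mod 67).
Check: 19² = 361 ≡ 26 (mod 67). The two roots are 19 and 48.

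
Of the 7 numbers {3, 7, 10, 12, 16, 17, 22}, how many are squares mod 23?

(3/23) = +1 → QR.
(7/23) = -1 → non-residue.
(10/23) = -1 → non-residue.
(12/23) = +1 → QR.
(16/23) = +1 → QR.
(17/23) = -1 → non-residue.
(22/23) = -1 → non-residue.
Total quadratic residues among the 7: 3.

3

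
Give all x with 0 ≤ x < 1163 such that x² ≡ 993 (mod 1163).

Since 1163 ≡ 3 (mod 4), a square root of 993 is 993^((1163+1)/4) = 993^291 mod 1163.
Repeated squaring: 993^2≡988, 993^4≡387, 993^8≡905, 993^16≡273, 993^32≡97, 993^64≡105, 993^128≡558, 993^256≡843 (mod 1163).
993^291 = 993^(256+32+2+1) ≡ 608 (mod 1163).
Check: 608² = 369664 ≡ 993 (mod 1163). The two roots are 555 and 608.

555, 608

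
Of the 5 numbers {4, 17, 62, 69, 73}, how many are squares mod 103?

2

(4/103) = +1 → QR.
(17/103) = +1 → QR.
(62/103) = -1 → non-residue.
(69/103) = -1 → non-residue.
(73/103) = -1 → non-residue.
Total quadratic residues among the 5: 2.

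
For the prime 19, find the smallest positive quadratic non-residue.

(2/19) = −1, so 2 is the smallest positive non-residue mod 19.

2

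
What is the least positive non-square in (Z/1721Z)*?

3

(2/1721) = +1, so 2 is a residue.
(3/1721) = −1, so 3 is the smallest positive non-residue mod 1721.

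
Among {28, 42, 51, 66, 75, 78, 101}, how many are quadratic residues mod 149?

(28/149) = +1 → QR.
(42/149) = +1 → QR.
(51/149) = -1 → non-residue.
(66/149) = -1 → non-residue.
(75/149) = -1 → non-residue.
(78/149) = -1 → non-residue.
(101/149) = -1 → non-residue.
Total quadratic residues among the 7: 2.

2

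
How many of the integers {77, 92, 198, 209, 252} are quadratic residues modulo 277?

(77/277) = -1 → non-residue.
(92/277) = +1 → QR.
(198/277) = +1 → QR.
(209/277) = -1 → non-residue.
(252/277) = +1 → QR.
Total quadratic residues among the 5: 3.

3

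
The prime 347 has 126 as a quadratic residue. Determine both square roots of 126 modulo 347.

57, 290

Since 347 ≡ 3 (mod 4), a square root of 126 is 126^((347+1)/4) = 126^87 mod 347.
Repeated squaring: 126^2≡261, 126^4≡109, 126^8≡83, 126^16≡296, 126^32≡172, 126^64≡89 (mod 347).
126^87 = 126^(64+16+4+2+1) ≡ 290 (mod 347).
Check: 290² = 84100 ≡ 126 (mod 347). The two roots are 57 and 290.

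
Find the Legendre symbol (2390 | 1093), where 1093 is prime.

Euler's criterion: (2390/1093) ≡ 204^546 (mod 1093).
204^2 ≡ 82 (mod 1093)
204^4 ≡ 166 (mod 1093)
204^8 ≡ 231 (mod 1093)
204^16 ≡ 897 (mod 1093)
204^32 ≡ 161 (mod 1093)
204^64 ≡ 782 (mod 1093)
204^128 ≡ 537 (mod 1093)
204^256 ≡ 910 (mod 1093)
204^512 ≡ 699 (mod 1093)
204^546 = 204^(512+32+2) ≡ 1092 (mod 1093).
Result is 1092 ≡ −1, so (2390/1093) = −1.

-1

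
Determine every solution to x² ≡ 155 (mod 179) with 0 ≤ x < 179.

Since 179 ≡ 3 (mod 4), a square root of 155 is 155^((179+1)/4) = 155^45 mod 179.
Repeated squaring: 155^2≡39, 155^4≡89, 155^8≡45, 155^16≡56, 155^32≡93 (mod 179).
155^45 = 155^(32+8+4+1) ≡ 100 (mod 179).
Check: 100² = 10000 ≡ 155 (mod 179). The two roots are 79 and 100.

79, 100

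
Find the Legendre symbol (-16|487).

-1

Euler's criterion: (-16/487) ≡ 471^243 (mod 487).
471^2 ≡ 256 (mod 487)
471^4 ≡ 278 (mod 487)
471^8 ≡ 338 (mod 487)
471^16 ≡ 286 (mod 487)
471^32 ≡ 467 (mod 487)
471^64 ≡ 400 (mod 487)
471^128 ≡ 264 (mod 487)
471^243 = 471^(128+64+32+16+2+1) ≡ 486 (mod 487).
Result is 486 ≡ −1, so (-16/487) = −1.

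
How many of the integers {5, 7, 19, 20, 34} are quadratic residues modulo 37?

(5/37) = -1 → non-residue.
(7/37) = +1 → QR.
(19/37) = -1 → non-residue.
(20/37) = -1 → non-residue.
(34/37) = +1 → QR.
Total quadratic residues among the 5: 2.

2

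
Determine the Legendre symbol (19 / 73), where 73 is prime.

1

Euler's criterion: (19/73) ≡ 19^36 (mod 73).
19^2 ≡ 69 (mod 73)
19^4 ≡ 16 (mod 73)
19^8 ≡ 37 (mod 73)
19^16 ≡ 55 (mod 73)
19^32 ≡ 32 (mod 73)
19^36 = 19^(32+4) ≡ 1 (mod 73).
Result is 1, so (19/73) = 1.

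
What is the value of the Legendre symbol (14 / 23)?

-1

Euler's criterion: (14/23) ≡ 14^11 (mod 23).
14^2 ≡ 12 (mod 23)
14^4 ≡ 6 (mod 23)
14^8 ≡ 13 (mod 23)
14^11 = 14^(8+2+1) ≡ 22 (mod 23).
Result is 22 ≡ −1, so (14/23) = −1.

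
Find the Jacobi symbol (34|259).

-1

Pull out 2: since 259 ≡ 3 (mod 8), (2/259) = -1.
Reciprocity: 17 ≡ 1 and 259 ≡ 3 (mod 4), so (17/259) = +(259/17).
Reduce top mod 17: now compute (4/17).
Pull out 2^2: since 17 ≡ 1 (mod 8), (2/17) = +1, so (2/17)^2 = +1.
Reached (1/17) = 1. Collecting the sign flips along the way, the symbol is -1.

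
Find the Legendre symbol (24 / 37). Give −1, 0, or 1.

-1

Euler's criterion: (24/37) ≡ 24^18 (mod 37).
24^2 ≡ 21 (mod 37)
24^4 ≡ 34 (mod 37)
24^8 ≡ 9 (mod 37)
24^16 ≡ 7 (mod 37)
24^18 = 24^(16+2) ≡ 36 (mod 37).
Result is 36 ≡ −1, so (24/37) = −1.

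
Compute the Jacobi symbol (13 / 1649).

-1

Reciprocity: 13 ≡ 1 and 1649 ≡ 1 (mod 4), so (13/1649) = +(1649/13).
Reduce top mod 13: now compute (11/13).
Reciprocity: 11 ≡ 3 and 13 ≡ 1 (mod 4), so (11/13) = +(13/11).
Reduce top mod 11: now compute (2/11).
Pull out 2: since 11 ≡ 3 (mod 8), (2/11) = -1.
Reached (1/11) = 1. Collecting the sign flips along the way, the symbol is -1.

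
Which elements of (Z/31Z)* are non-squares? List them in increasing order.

Square k = 1,…,15 (k and 31−k give the same square):
1²=1, 2²=4, 3²=9, 4²=16, 5²=25, 6²≡5, 7²≡18, 8²≡2, 9²≡19, 10²≡7, 11²≡28, 12²≡20, 13²≡14, 14²≡10, 15²≡8 (mod 31).
The residues are {1, 2, 4, 5, 7, 8, 9, 10, 14, 16, 18, 19, 20, 25, 28}; the non-residues are the remaining 15 nonzero classes.

3, 6, 11, 12, 13, 15, 17, 21, 22, 23, 24, 26, 27, 29, 30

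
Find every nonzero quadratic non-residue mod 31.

3, 6, 11, 12, 13, 15, 17, 21, 22, 23, 24, 26, 27, 29, 30

Square k = 1,…,15 (k and 31−k give the same square):
1²=1, 2²=4, 3²=9, 4²=16, 5²=25, 6²≡5, 7²≡18, 8²≡2, 9²≡19, 10²≡7, 11²≡28, 12²≡20, 13²≡14, 14²≡10, 15²≡8 (mod 31).
The residues are {1, 2, 4, 5, 7, 8, 9, 10, 14, 16, 18, 19, 20, 25, 28}; the non-residues are the remaining 15 nonzero classes.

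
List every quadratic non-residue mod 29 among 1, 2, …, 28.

2 3 8 10 11 12 14 15 17 18 19 21 26 27

Square k = 1,…,14 (k and 29−k give the same square):
1²=1, 2²=4, 3²=9, 4²=16, 5²=25, 6²≡7, 7²≡20, 8²≡6, 9²≡23, 10²≡13, 11²≡5, 12²≡28, 13²≡24, 14²≡22 (mod 29).
The residues are {1, 4, 5, 6, 7, 9, 13, 16, 20, 22, 23, 24, 25, 28}; the non-residues are the remaining 14 nonzero classes.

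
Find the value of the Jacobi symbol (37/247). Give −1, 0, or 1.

Reciprocity: 37 ≡ 1 and 247 ≡ 3 (mod 4), so (37/247) = +(247/37).
Reduce top mod 37: now compute (25/37).
Reciprocity: 25 ≡ 1 and 37 ≡ 1 (mod 4), so (25/37) = +(37/25).
Reduce top mod 25: now compute (12/25).
Pull out 2^2: since 25 ≡ 1 (mod 8), (2/25) = +1, so (2/25)^2 = +1.
Reciprocity: 3 ≡ 3 and 25 ≡ 1 (mod 4), so (3/25) = +(25/3).
Reduce top mod 3: now compute (1/3).
Reached (1/3) = 1. Collecting the sign flips along the way, the symbol is +1.

1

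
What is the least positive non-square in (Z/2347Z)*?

2

(2/2347) = −1, so 2 is the smallest positive non-residue mod 2347.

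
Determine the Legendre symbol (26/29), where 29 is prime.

-1

Pull out 2: since 29 ≡ 5 (mod 8), (2/29) = -1.
Reciprocity: 13 ≡ 1 and 29 ≡ 1 (mod 4), so (13/29) = +(29/13).
Reduce top mod 13: now compute (3/13).
Reciprocity: 3 ≡ 3 and 13 ≡ 1 (mod 4), so (3/13) = +(13/3).
Reduce top mod 3: now compute (1/3).
Reached (1/3) = 1. Collecting the sign flips along the way, the symbol is -1.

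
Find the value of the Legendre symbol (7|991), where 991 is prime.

-1

Reciprocity: 7 ≡ 3 and 991 ≡ 3 (mod 4), so (7/991) = −(991/7).
Reduce top mod 7: now compute (4/7).
Pull out 2^2: since 7 ≡ 7 (mod 8), (2/7) = +1, so (2/7)^2 = +1.
Reached (1/7) = 1. Collecting the sign flips along the way, the symbol is -1.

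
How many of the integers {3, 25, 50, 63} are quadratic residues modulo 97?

3

(3/97) = +1 → QR.
(25/97) = +1 → QR.
(50/97) = +1 → QR.
(63/97) = -1 → non-residue.
Total quadratic residues among the 4: 3.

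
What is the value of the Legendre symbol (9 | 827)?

1

Reciprocity: 9 ≡ 1 and 827 ≡ 3 (mod 4), so (9/827) = +(827/9).
Reduce top mod 9: now compute (8/9).
Pull out 2^3: since 9 ≡ 1 (mod 8), (2/9) = +1, so (2/9)^3 = +1.
Reached (1/9) = 1. Collecting the sign flips along the way, the symbol is +1.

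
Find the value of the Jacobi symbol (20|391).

Pull out 2^2: since 391 ≡ 7 (mod 8), (2/391) = +1, so (2/391)^2 = +1.
Reciprocity: 5 ≡ 1 and 391 ≡ 3 (mod 4), so (5/391) = +(391/5).
Reduce top mod 5: now compute (1/5).
Reached (1/5) = 1. Collecting the sign flips along the way, the symbol is +1.

1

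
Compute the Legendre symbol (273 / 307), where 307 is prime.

Reciprocity: 273 ≡ 1 and 307 ≡ 3 (mod 4), so (273/307) = +(307/273).
Reduce top mod 273: now compute (34/273).
Pull out 2: since 273 ≡ 1 (mod 8), (2/273) = +1.
Reciprocity: 17 ≡ 1 and 273 ≡ 1 (mod 4), so (17/273) = +(273/17).
Reduce top mod 17: now compute (1/17).
Reached (1/17) = 1. Collecting the sign flips along the way, the symbol is +1.

1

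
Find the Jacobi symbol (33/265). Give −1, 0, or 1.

1

Reciprocity: 33 ≡ 1 and 265 ≡ 1 (mod 4), so (33/265) = +(265/33).
Reduce top mod 33: now compute (1/33).
Reached (1/33) = 1. Collecting the sign flips along the way, the symbol is +1.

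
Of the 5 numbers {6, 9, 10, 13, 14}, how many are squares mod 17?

(6/17) = -1 → non-residue.
(9/17) = +1 → QR.
(10/17) = -1 → non-residue.
(13/17) = +1 → QR.
(14/17) = -1 → non-residue.
Total quadratic residues among the 5: 2.

2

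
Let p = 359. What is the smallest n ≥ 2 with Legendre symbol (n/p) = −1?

7

(2/359) = +1, so 2 is a residue.
(3/359) = +1, so 3 is a residue.
(4/359) = +1, so 4 is a residue.
(5/359) = +1, so 5 is a residue.
(6/359) = +1, so 6 is a residue.
(7/359) = −1, so 7 is the smallest positive non-residue mod 359.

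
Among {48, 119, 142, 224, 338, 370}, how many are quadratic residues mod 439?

3

(48/439) = -1 → non-residue.
(119/439) = -1 → non-residue.
(142/439) = +1 → QR.
(224/439) = +1 → QR.
(338/439) = +1 → QR.
(370/439) = -1 → non-residue.
Total quadratic residues among the 6: 3.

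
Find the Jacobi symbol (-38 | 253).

First reduce: -38 ≡ 215 (mod 253).
Reciprocity: 215 ≡ 3 and 253 ≡ 1 (mod 4), so (215/253) = +(253/215).
Reduce top mod 215: now compute (38/215).
Pull out 2: since 215 ≡ 7 (mod 8), (2/215) = +1.
Reciprocity: 19 ≡ 3 and 215 ≡ 3 (mod 4), so (19/215) = −(215/19).
Reduce top mod 19: now compute (6/19).
Pull out 2: since 19 ≡ 3 (mod 8), (2/19) = -1.
Reciprocity: 3 ≡ 3 and 19 ≡ 3 (mod 4), so (3/19) = −(19/3).
Reduce top mod 3: now compute (1/3).
Reached (1/3) = 1. Collecting the sign flips along the way, the symbol is -1.

-1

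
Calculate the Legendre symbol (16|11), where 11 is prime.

1

First reduce: 16 ≡ 5 (mod 11).
Reciprocity: 5 ≡ 1 and 11 ≡ 3 (mod 4), so (5/11) = +(11/5).
Reduce top mod 5: now compute (1/5).
Reached (1/5) = 1. Collecting the sign flips along the way, the symbol is +1.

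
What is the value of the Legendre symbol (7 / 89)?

-1

Reciprocity: 7 ≡ 3 and 89 ≡ 1 (mod 4), so (7/89) = +(89/7).
Reduce top mod 7: now compute (5/7).
Reciprocity: 5 ≡ 1 and 7 ≡ 3 (mod 4), so (5/7) = +(7/5).
Reduce top mod 5: now compute (2/5).
Pull out 2: since 5 ≡ 5 (mod 8), (2/5) = -1.
Reached (1/5) = 1. Collecting the sign flips along the way, the symbol is -1.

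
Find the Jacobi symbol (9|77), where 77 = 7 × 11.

Reciprocity: 9 ≡ 1 and 77 ≡ 1 (mod 4), so (9/77) = +(77/9).
Reduce top mod 9: now compute (5/9).
Reciprocity: 5 ≡ 1 and 9 ≡ 1 (mod 4), so (5/9) = +(9/5).
Reduce top mod 5: now compute (4/5).
Pull out 2^2: since 5 ≡ 5 (mod 8), (2/5) = -1, so (2/5)^2 = +1.
Reached (1/5) = 1. Collecting the sign flips along the way, the symbol is +1.

1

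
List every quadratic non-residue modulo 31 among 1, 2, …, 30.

Square k = 1,…,15 (k and 31−k give the same square):
1²=1, 2²=4, 3²=9, 4²=16, 5²=25, 6²≡5, 7²≡18, 8²≡2, 9²≡19, 10²≡7, 11²≡28, 12²≡20, 13²≡14, 14²≡10, 15²≡8 (mod 31).
The residues are {1, 2, 4, 5, 7, 8, 9, 10, 14, 16, 18, 19, 20, 25, 28}; the non-residues are the remaining 15 nonzero classes.

3,6,11,12,13,15,17,21,22,23,24,26,27,29,30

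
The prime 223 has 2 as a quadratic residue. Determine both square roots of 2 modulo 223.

Since 223 ≡ 3 (mod 4), a square root of 2 is 2^((223+1)/4) = 2^56 mod 223.
Repeated squaring: 2^2≡4, 2^4≡16, 2^8≡33, 2^16≡197, 2^32≡7 (mod 223).
2^56 = 2^(32+16+8) ≡ 15 (mod 223).
Check: 15² = 225 ≡ 2 (mod 223). The two roots are 15 and 208.

15, 208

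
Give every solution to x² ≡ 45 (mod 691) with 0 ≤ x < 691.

53, 638

Since 691 ≡ 3 (mod 4), a square root of 45 is 45^((691+1)/4) = 45^173 mod 691.
Repeated squaring: 45^2≡643, 45^4≡231, 45^8≡154, 45^16≡222, 45^32≡223, 45^64≡668, 45^128≡529 (mod 691).
45^173 = 45^(128+32+8+4+1) ≡ 638 (mod 691).
Check: 638² = 407044 ≡ 45 (mod 691). The two roots are 53 and 638.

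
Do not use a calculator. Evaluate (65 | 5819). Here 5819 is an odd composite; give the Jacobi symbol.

Reciprocity: 65 ≡ 1 and 5819 ≡ 3 (mod 4), so (65/5819) = +(5819/65).
Reduce top mod 65: now compute (34/65).
Pull out 2: since 65 ≡ 1 (mod 8), (2/65) = +1.
Reciprocity: 17 ≡ 1 and 65 ≡ 1 (mod 4), so (17/65) = +(65/17).
Reduce top mod 17: now compute (14/17).
Pull out 2: since 17 ≡ 1 (mod 8), (2/17) = +1.
Reciprocity: 7 ≡ 3 and 17 ≡ 1 (mod 4), so (7/17) = +(17/7).
Reduce top mod 7: now compute (3/7).
Reciprocity: 3 ≡ 3 and 7 ≡ 3 (mod 4), so (3/7) = −(7/3).
Reduce top mod 3: now compute (1/3).
Reached (1/3) = 1. Collecting the sign flips along the way, the symbol is -1.

-1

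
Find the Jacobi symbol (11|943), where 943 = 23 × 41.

Reciprocity: 11 ≡ 3 and 943 ≡ 3 (mod 4), so (11/943) = −(943/11).
Reduce top mod 11: now compute (8/11).
Pull out 2^3: since 11 ≡ 3 (mod 8), (2/11) = -1, so (2/11)^3 = -1.
Reached (1/11) = 1. Collecting the sign flips along the way, the symbol is +1.

1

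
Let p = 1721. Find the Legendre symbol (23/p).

-1

Reciprocity: 23 ≡ 3 and 1721 ≡ 1 (mod 4), so (23/1721) = +(1721/23).
Reduce top mod 23: now compute (19/23).
Reciprocity: 19 ≡ 3 and 23 ≡ 3 (mod 4), so (19/23) = −(23/19).
Reduce top mod 19: now compute (4/19).
Pull out 2^2: since 19 ≡ 3 (mod 8), (2/19) = -1, so (2/19)^2 = +1.
Reached (1/19) = 1. Collecting the sign flips along the way, the symbol is -1.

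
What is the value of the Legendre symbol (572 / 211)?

1

Euler's criterion: (572/211) ≡ 150^105 (mod 211).
150^2 ≡ 134 (mod 211)
150^4 ≡ 21 (mod 211)
150^8 ≡ 19 (mod 211)
150^16 ≡ 150 (mod 211)
150^32 ≡ 134 (mod 211)
150^64 ≡ 21 (mod 211)
150^105 = 150^(64+32+8+1) ≡ 1 (mod 211).
Result is 1, so (572/211) = 1.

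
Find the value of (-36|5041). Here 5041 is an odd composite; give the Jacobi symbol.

1

First reduce: -36 ≡ 5005 (mod 5041).
Reciprocity: 5005 ≡ 1 and 5041 ≡ 1 (mod 4), so (5005/5041) = +(5041/5005).
Reduce top mod 5005: now compute (36/5005).
Pull out 2^2: since 5005 ≡ 5 (mod 8), (2/5005) = -1, so (2/5005)^2 = +1.
Reciprocity: 9 ≡ 1 and 5005 ≡ 1 (mod 4), so (9/5005) = +(5005/9).
Reduce top mod 9: now compute (1/9).
Reached (1/9) = 1. Collecting the sign flips along the way, the symbol is +1.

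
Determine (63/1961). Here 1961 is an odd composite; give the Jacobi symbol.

1

Reciprocity: 63 ≡ 3 and 1961 ≡ 1 (mod 4), so (63/1961) = +(1961/63).
Reduce top mod 63: now compute (8/63).
Pull out 2^3: since 63 ≡ 7 (mod 8), (2/63) = +1, so (2/63)^3 = +1.
Reached (1/63) = 1. Collecting the sign flips along the way, the symbol is +1.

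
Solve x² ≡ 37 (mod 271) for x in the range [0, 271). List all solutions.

Since 271 ≡ 3 (mod 4), a square root of 37 is 37^((271+1)/4) = 37^68 mod 271.
Repeated squaring: 37^2≡14, 37^4≡196, 37^8≡205, 37^16≡20, 37^32≡129, 37^64≡110 (mod 271).
37^68 = 37^(64+4) ≡ 151 (mod 271).
Check: 151² = 22801 ≡ 37 (mod 271). The two roots are 120 and 151.

120, 151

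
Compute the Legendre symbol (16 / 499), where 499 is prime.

1

Euler's criterion: (16/499) ≡ 16^249 (mod 499).
16^2 ≡ 256 (mod 499)
16^4 ≡ 167 (mod 499)
16^8 ≡ 444 (mod 499)
16^16 ≡ 31 (mod 499)
16^32 ≡ 462 (mod 499)
16^64 ≡ 371 (mod 499)
16^128 ≡ 416 (mod 499)
16^249 = 16^(128+64+32+16+8+1) ≡ 1 (mod 499).
Result is 1, so (16/499) = 1.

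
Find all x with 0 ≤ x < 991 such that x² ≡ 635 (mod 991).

Since 991 ≡ 3 (mod 4), a square root of 635 is 635^((991+1)/4) = 635^248 mod 991.
Repeated squaring: 635^2≡879, 635^4≡652, 635^8≡956, 635^16≡234, 635^32≡251, 635^64≡568, 635^128≡549 (mod 991).
635^248 = 635^(128+64+32+16+8) ≡ 619 (mod 991).
Check: 619² = 383161 ≡ 635 (mod 991). The two roots are 372 and 619.

372, 619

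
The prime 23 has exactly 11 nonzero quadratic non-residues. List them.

5 7 10 11 14 15 17 19 20 21 22

Square k = 1,…,11 (k and 23−k give the same square):
1²=1, 2²=4, 3²=9, 4²=16, 5²≡2, 6²≡13, 7²≡3, 8²≡18, 9²≡12, 10²≡8, 11²≡6 (mod 23).
The residues are {1, 2, 3, 4, 6, 8, 9, 12, 13, 16, 18}; the non-residues are the remaining 11 nonzero classes.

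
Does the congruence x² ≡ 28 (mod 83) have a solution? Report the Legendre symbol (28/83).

Pull out 2^2: since 83 ≡ 3 (mod 8), (2/83) = -1, so (2/83)^2 = +1.
Reciprocity: 7 ≡ 3 and 83 ≡ 3 (mod 4), so (7/83) = −(83/7).
Reduce top mod 7: now compute (6/7).
Pull out 2: since 7 ≡ 7 (mod 8), (2/7) = +1.
Reciprocity: 3 ≡ 3 and 7 ≡ 3 (mod 4), so (3/7) = −(7/3).
Reduce top mod 3: now compute (1/3).
Reached (1/3) = 1. Collecting the sign flips along the way, the symbol is +1.

1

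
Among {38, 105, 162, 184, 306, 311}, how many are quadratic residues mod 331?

2

(38/331) = -1 → non-residue.
(105/331) = +1 → QR.
(162/331) = -1 → non-residue.
(184/331) = +1 → QR.
(306/331) = -1 → non-residue.
(311/331) = -1 → non-residue.
Total quadratic residues among the 6: 2.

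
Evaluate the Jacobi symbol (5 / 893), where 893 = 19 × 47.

Reciprocity: 5 ≡ 1 and 893 ≡ 1 (mod 4), so (5/893) = +(893/5).
Reduce top mod 5: now compute (3/5).
Reciprocity: 3 ≡ 3 and 5 ≡ 1 (mod 4), so (3/5) = +(5/3).
Reduce top mod 3: now compute (2/3).
Pull out 2: since 3 ≡ 3 (mod 8), (2/3) = -1.
Reached (1/3) = 1. Collecting the sign flips along the way, the symbol is -1.

-1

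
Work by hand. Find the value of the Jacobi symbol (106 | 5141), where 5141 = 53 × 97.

0

Pull out 2: since 5141 ≡ 5 (mod 8), (2/5141) = -1.
Reciprocity: 53 ≡ 1 and 5141 ≡ 1 (mod 4), so (53/5141) = +(5141/53).
Reduce top mod 53: now compute (0/53).
Top reduces to 0: gcd > 1, so the symbol is 0.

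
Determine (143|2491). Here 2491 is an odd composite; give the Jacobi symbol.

Reciprocity: 143 ≡ 3 and 2491 ≡ 3 (mod 4), so (143/2491) = −(2491/143).
Reduce top mod 143: now compute (60/143).
Pull out 2^2: since 143 ≡ 7 (mod 8), (2/143) = +1, so (2/143)^2 = +1.
Reciprocity: 15 ≡ 3 and 143 ≡ 3 (mod 4), so (15/143) = −(143/15).
Reduce top mod 15: now compute (8/15).
Pull out 2^3: since 15 ≡ 7 (mod 8), (2/15) = +1, so (2/15)^3 = +1.
Reached (1/15) = 1. Collecting the sign flips along the way, the symbol is +1.

1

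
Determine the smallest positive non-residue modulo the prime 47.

(2/47) = +1, so 2 is a residue.
(3/47) = +1, so 3 is a residue.
(4/47) = +1, so 4 is a residue.
(5/47) = −1, so 5 is the smallest positive non-residue mod 47.

5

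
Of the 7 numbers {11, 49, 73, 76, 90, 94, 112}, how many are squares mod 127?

(11/127) = +1 → QR.
(49/127) = +1 → QR.
(73/127) = +1 → QR.
(76/127) = +1 → QR.
(90/127) = -1 → non-residue.
(94/127) = +1 → QR.
(112/127) = -1 → non-residue.
Total quadratic residues among the 7: 5.

5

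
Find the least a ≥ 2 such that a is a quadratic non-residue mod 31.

3

(2/31) = +1, so 2 is a residue.
(3/31) = −1, so 3 is the smallest positive non-residue mod 31.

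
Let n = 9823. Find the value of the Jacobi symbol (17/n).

Reciprocity: 17 ≡ 1 and 9823 ≡ 3 (mod 4), so (17/9823) = +(9823/17).
Reduce top mod 17: now compute (14/17).
Pull out 2: since 17 ≡ 1 (mod 8), (2/17) = +1.
Reciprocity: 7 ≡ 3 and 17 ≡ 1 (mod 4), so (7/17) = +(17/7).
Reduce top mod 7: now compute (3/7).
Reciprocity: 3 ≡ 3 and 7 ≡ 3 (mod 4), so (3/7) = −(7/3).
Reduce top mod 3: now compute (1/3).
Reached (1/3) = 1. Collecting the sign flips along the way, the symbol is -1.

-1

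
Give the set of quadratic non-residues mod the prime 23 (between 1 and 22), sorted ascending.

Square k = 1,…,11 (k and 23−k give the same square):
1²=1, 2²=4, 3²=9, 4²=16, 5²≡2, 6²≡13, 7²≡3, 8²≡18, 9²≡12, 10²≡8, 11²≡6 (mod 23).
The residues are {1, 2, 3, 4, 6, 8, 9, 12, 13, 16, 18}; the non-residues are the remaining 11 nonzero classes.

5,7,10,11,14,15,17,19,20,21,22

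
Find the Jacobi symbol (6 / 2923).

Pull out 2: since 2923 ≡ 3 (mod 8), (2/2923) = -1.
Reciprocity: 3 ≡ 3 and 2923 ≡ 3 (mod 4), so (3/2923) = −(2923/3).
Reduce top mod 3: now compute (1/3).
Reached (1/3) = 1. Collecting the sign flips along the way, the symbol is +1.

1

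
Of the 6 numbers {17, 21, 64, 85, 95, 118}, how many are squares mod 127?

(17/127) = +1 → QR.
(21/127) = +1 → QR.
(64/127) = +1 → QR.
(85/127) = -1 → non-residue.
(95/127) = -1 → non-residue.
(118/127) = -1 → non-residue.
Total quadratic residues among the 6: 3.

3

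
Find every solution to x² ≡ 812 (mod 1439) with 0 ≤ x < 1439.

Since 1439 ≡ 3 (mod 4), a square root of 812 is 812^((1439+1)/4) = 812^360 mod 1439.
Repeated squaring: 812^2≡282, 812^4≡379, 812^8≡1180, 812^16≡887, 812^32≡1075, 812^64≡108, 812^128≡152, 812^256≡80 (mod 1439).
812^360 = 812^(256+64+32+8) ≡ 129 (mod 1439).
Check: 129² = 16641 ≡ 812 (mod 1439). The two roots are 129 and 1310.

129, 1310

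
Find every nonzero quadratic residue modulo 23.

1 2 3 4 6 8 9 12 13 16 18

Square k = 1,…,11 (k and 23−k give the same square):
1²=1, 2²=4, 3²=9, 4²=16, 5²≡2, 6²≡13, 7²≡3, 8²≡18, 9²≡12, 10²≡8, 11²≡6 (mod 23).
So the quadratic residues mod 23 are {1, 2, 3, 4, 6, 8, 9, 12, 13, 16, 18}.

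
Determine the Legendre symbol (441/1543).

Reciprocity: 441 ≡ 1 and 1543 ≡ 3 (mod 4), so (441/1543) = +(1543/441).
Reduce top mod 441: now compute (220/441).
Pull out 2^2: since 441 ≡ 1 (mod 8), (2/441) = +1, so (2/441)^2 = +1.
Reciprocity: 55 ≡ 3 and 441 ≡ 1 (mod 4), so (55/441) = +(441/55).
Reduce top mod 55: now compute (1/55).
Reached (1/55) = 1. Collecting the sign flips along the way, the symbol is +1.

1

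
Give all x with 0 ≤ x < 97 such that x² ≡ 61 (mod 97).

97 ≡ 1 (mod 4), so we find a root by search.
Trying successive values, 35² = 1225 ≡ 61 (mod 97). The other root is 97 − 35 = 62.

35, 62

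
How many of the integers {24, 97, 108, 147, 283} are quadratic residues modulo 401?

0

(24/401) = -1 → non-residue.
(97/401) = -1 → non-residue.
(108/401) = -1 → non-residue.
(147/401) = -1 → non-residue.
(283/401) = -1 → non-residue.
Total quadratic residues among the 5: 0.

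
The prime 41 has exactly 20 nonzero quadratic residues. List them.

Square k = 1,…,20 (k and 41−k give the same square):
1²=1, 2²=4, 3²=9, 4²=16, 5²=25, 6²=36, 7²≡8, 8²≡23, 9²≡40, 10²≡18, 11²≡39, 12²≡21, 13²≡5, 14²≡32, 15²≡20, 16²≡10, 17²≡2, 18²≡37, 19²≡33, 20²≡31 (mod 41).
So the quadratic residues mod 41 are {1, 2, 4, 5, 8, 9, 10, 16, 18, 20, 21, 23, 25, 31, 32, 33, 36, 37, 39, 40}.

1, 2, 4, 5, 8, 9, 10, 16, 18, 20, 21, 23, 25, 31, 32, 33, 36, 37, 39, 40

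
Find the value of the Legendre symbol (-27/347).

-1

Euler's criterion: (-27/347) ≡ 320^173 (mod 347).
320^2 ≡ 35 (mod 347)
320^4 ≡ 184 (mod 347)
320^8 ≡ 197 (mod 347)
320^16 ≡ 292 (mod 347)
320^32 ≡ 249 (mod 347)
320^64 ≡ 235 (mod 347)
320^128 ≡ 52 (mod 347)
320^173 = 320^(128+32+8+4+1) ≡ 346 (mod 347).
Result is 346 ≡ −1, so (-27/347) = −1.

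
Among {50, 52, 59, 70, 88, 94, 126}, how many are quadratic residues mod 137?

(50/137) = +1 → QR.
(52/137) = -1 → non-residue.
(59/137) = +1 → QR.
(70/137) = -1 → non-residue.
(88/137) = +1 → QR.
(94/137) = -1 → non-residue.
(126/137) = +1 → QR.
Total quadratic residues among the 7: 4.

4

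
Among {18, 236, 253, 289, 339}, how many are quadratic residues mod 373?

3

(18/373) = -1 → non-residue.
(236/373) = +1 → QR.
(253/373) = +1 → QR.
(289/373) = +1 → QR.
(339/373) = -1 → non-residue.
Total quadratic residues among the 5: 3.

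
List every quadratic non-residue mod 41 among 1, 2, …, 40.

Square k = 1,…,20 (k and 41−k give the same square):
1²=1, 2²=4, 3²=9, 4²=16, 5²=25, 6²=36, 7²≡8, 8²≡23, 9²≡40, 10²≡18, 11²≡39, 12²≡21, 13²≡5, 14²≡32, 15²≡20, 16²≡10, 17²≡2, 18²≡37, 19²≡33, 20²≡31 (mod 41).
The residues are {1, 2, 4, 5, 8, 9, 10, 16, 18, 20, 21, 23, 25, 31, 32, 33, 36, 37, 39, 40}; the non-residues are the remaining 20 nonzero classes.

3, 6, 7, 11, 12, 13, 14, 15, 17, 19, 22, 24, 26, 27, 28, 29, 30, 34, 35, 38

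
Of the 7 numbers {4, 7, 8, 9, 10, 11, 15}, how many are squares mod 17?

(4/17) = +1 → QR.
(7/17) = -1 → non-residue.
(8/17) = +1 → QR.
(9/17) = +1 → QR.
(10/17) = -1 → non-residue.
(11/17) = -1 → non-residue.
(15/17) = +1 → QR.
Total quadratic residues among the 7: 4.

4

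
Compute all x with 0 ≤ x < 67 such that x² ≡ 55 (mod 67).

16, 51

Since 67 ≡ 3 (mod 4), a square root of 55 is 55^((67+1)/4) = 55^17 mod 67.
Repeated squaring: 55^2≡10, 55^4≡33, 55^8≡17, 55^16≡21 (mod 67).
55^17 = 55^(16+1) ≡ 16 (mod 67).
Check: 16² = 256 ≡ 55 (mod 67). The two roots are 16 and 51.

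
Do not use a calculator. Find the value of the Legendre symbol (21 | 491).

Reciprocity: 21 ≡ 1 and 491 ≡ 3 (mod 4), so (21/491) = +(491/21).
Reduce top mod 21: now compute (8/21).
Pull out 2^3: since 21 ≡ 5 (mod 8), (2/21) = -1, so (2/21)^3 = -1.
Reached (1/21) = 1. Collecting the sign flips along the way, the symbol is -1.

-1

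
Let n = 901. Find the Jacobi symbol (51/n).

0

Reciprocity: 51 ≡ 3 and 901 ≡ 1 (mod 4), so (51/901) = +(901/51).
Reduce top mod 51: now compute (34/51).
Pull out 2: since 51 ≡ 3 (mod 8), (2/51) = -1.
Reciprocity: 17 ≡ 1 and 51 ≡ 3 (mod 4), so (17/51) = +(51/17).
Reduce top mod 17: now compute (0/17).
Top reduces to 0: gcd > 1, so the symbol is 0.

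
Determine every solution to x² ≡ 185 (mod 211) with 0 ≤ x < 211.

94, 117

Since 211 ≡ 3 (mod 4), a square root of 185 is 185^((211+1)/4) = 185^53 mod 211.
Repeated squaring: 185^2≡43, 185^4≡161, 185^8≡179, 185^16≡180, 185^32≡117 (mod 211).
185^53 = 185^(32+16+4+1) ≡ 117 (mod 211).
Check: 117² = 13689 ≡ 185 (mod 211). The two roots are 94 and 117.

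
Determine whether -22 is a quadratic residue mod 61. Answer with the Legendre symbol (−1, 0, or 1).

First reduce: -22 ≡ 39 (mod 61).
Reciprocity: 39 ≡ 3 and 61 ≡ 1 (mod 4), so (39/61) = +(61/39).
Reduce top mod 39: now compute (22/39).
Pull out 2: since 39 ≡ 7 (mod 8), (2/39) = +1.
Reciprocity: 11 ≡ 3 and 39 ≡ 3 (mod 4), so (11/39) = −(39/11).
Reduce top mod 11: now compute (6/11).
Pull out 2: since 11 ≡ 3 (mod 8), (2/11) = -1.
Reciprocity: 3 ≡ 3 and 11 ≡ 3 (mod 4), so (3/11) = −(11/3).
Reduce top mod 3: now compute (2/3).
Pull out 2: since 3 ≡ 3 (mod 8), (2/3) = -1.
Reached (1/3) = 1. Collecting the sign flips along the way, the symbol is +1.

1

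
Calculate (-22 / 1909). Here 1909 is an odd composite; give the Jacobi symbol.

1

First reduce: -22 ≡ 1887 (mod 1909).
Reciprocity: 1887 ≡ 3 and 1909 ≡ 1 (mod 4), so (1887/1909) = +(1909/1887).
Reduce top mod 1887: now compute (22/1887).
Pull out 2: since 1887 ≡ 7 (mod 8), (2/1887) = +1.
Reciprocity: 11 ≡ 3 and 1887 ≡ 3 (mod 4), so (11/1887) = −(1887/11).
Reduce top mod 11: now compute (6/11).
Pull out 2: since 11 ≡ 3 (mod 8), (2/11) = -1.
Reciprocity: 3 ≡ 3 and 11 ≡ 3 (mod 4), so (3/11) = −(11/3).
Reduce top mod 3: now compute (2/3).
Pull out 2: since 3 ≡ 3 (mod 8), (2/3) = -1.
Reached (1/3) = 1. Collecting the sign flips along the way, the symbol is +1.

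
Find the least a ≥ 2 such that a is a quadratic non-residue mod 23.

5

(2/23) = +1, so 2 is a residue.
(3/23) = +1, so 3 is a residue.
(4/23) = +1, so 4 is a residue.
(5/23) = −1, so 5 is the smallest positive non-residue mod 23.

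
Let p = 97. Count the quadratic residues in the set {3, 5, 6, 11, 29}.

(3/97) = +1 → QR.
(5/97) = -1 → non-residue.
(6/97) = +1 → QR.
(11/97) = +1 → QR.
(29/97) = -1 → non-residue.
Total quadratic residues among the 5: 3.

3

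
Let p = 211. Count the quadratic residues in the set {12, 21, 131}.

1

(12/211) = -1 → non-residue.
(21/211) = +1 → QR.
(131/211) = -1 → non-residue.
Total quadratic residues among the 3: 1.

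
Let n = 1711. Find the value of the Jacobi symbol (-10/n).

-1

First reduce: -10 ≡ 1701 (mod 1711).
Reciprocity: 1701 ≡ 1 and 1711 ≡ 3 (mod 4), so (1701/1711) = +(1711/1701).
Reduce top mod 1701: now compute (10/1701).
Pull out 2: since 1701 ≡ 5 (mod 8), (2/1701) = -1.
Reciprocity: 5 ≡ 1 and 1701 ≡ 1 (mod 4), so (5/1701) = +(1701/5).
Reduce top mod 5: now compute (1/5).
Reached (1/5) = 1. Collecting the sign flips along the way, the symbol is -1.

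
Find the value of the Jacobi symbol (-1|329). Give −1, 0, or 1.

First reduce: -1 ≡ 328 (mod 329).
Pull out 2^3: since 329 ≡ 1 (mod 8), (2/329) = +1, so (2/329)^3 = +1.
Reciprocity: 41 ≡ 1 and 329 ≡ 1 (mod 4), so (41/329) = +(329/41).
Reduce top mod 41: now compute (1/41).
Reached (1/41) = 1. Collecting the sign flips along the way, the symbol is +1.

1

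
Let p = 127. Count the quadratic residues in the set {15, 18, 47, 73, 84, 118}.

5

(15/127) = +1 → QR.
(18/127) = +1 → QR.
(47/127) = +1 → QR.
(73/127) = +1 → QR.
(84/127) = +1 → QR.
(118/127) = -1 → non-residue.
Total quadratic residues among the 6: 5.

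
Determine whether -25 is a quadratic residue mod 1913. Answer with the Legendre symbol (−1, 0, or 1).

First reduce: -25 ≡ 1888 (mod 1913).
Pull out 2^5: since 1913 ≡ 1 (mod 8), (2/1913) = +1, so (2/1913)^5 = +1.
Reciprocity: 59 ≡ 3 and 1913 ≡ 1 (mod 4), so (59/1913) = +(1913/59).
Reduce top mod 59: now compute (25/59).
Reciprocity: 25 ≡ 1 and 59 ≡ 3 (mod 4), so (25/59) = +(59/25).
Reduce top mod 25: now compute (9/25).
Reciprocity: 9 ≡ 1 and 25 ≡ 1 (mod 4), so (9/25) = +(25/9).
Reduce top mod 9: now compute (7/9).
Reciprocity: 7 ≡ 3 and 9 ≡ 1 (mod 4), so (7/9) = +(9/7).
Reduce top mod 7: now compute (2/7).
Pull out 2: since 7 ≡ 7 (mod 8), (2/7) = +1.
Reached (1/7) = 1. Collecting the sign flips along the way, the symbol is +1.

1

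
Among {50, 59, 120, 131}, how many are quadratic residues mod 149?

1

(50/149) = -1 → non-residue.
(59/149) = -1 → non-residue.
(120/149) = +1 → QR.
(131/149) = -1 → non-residue.
Total quadratic residues among the 4: 1.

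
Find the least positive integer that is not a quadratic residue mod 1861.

(2/1861) = −1, so 2 is the smallest positive non-residue mod 1861.

2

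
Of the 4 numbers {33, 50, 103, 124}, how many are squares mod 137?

2

(33/137) = -1 → non-residue.
(50/137) = +1 → QR.
(103/137) = +1 → QR.
(124/137) = -1 → non-residue.
Total quadratic residues among the 4: 2.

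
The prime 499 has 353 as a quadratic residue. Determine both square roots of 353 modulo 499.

94, 405

Since 499 ≡ 3 (mod 4), a square root of 353 is 353^((499+1)/4) = 353^125 mod 499.
Repeated squaring: 353^2≡358, 353^4≡420, 353^8≡253, 353^16≡137, 353^32≡306, 353^64≡323 (mod 499).
353^125 = 353^(64+32+16+8+4+1) ≡ 405 (mod 499).
Check: 405² = 164025 ≡ 353 (mod 499). The two roots are 94 and 405.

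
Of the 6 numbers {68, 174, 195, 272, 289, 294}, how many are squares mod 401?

2

(68/401) = -1 → non-residue.
(174/401) = -1 → non-residue.
(195/401) = +1 → QR.
(272/401) = -1 → non-residue.
(289/401) = +1 → QR.
(294/401) = -1 → non-residue.
Total quadratic residues among the 6: 2.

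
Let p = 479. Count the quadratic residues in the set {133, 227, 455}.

(133/479) = -1 → non-residue.
(227/479) = -1 → non-residue.
(455/479) = -1 → non-residue.
Total quadratic residues among the 3: 0.

0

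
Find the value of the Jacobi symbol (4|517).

Pull out 2^2: since 517 ≡ 5 (mod 8), (2/517) = -1, so (2/517)^2 = +1.
Reached (1/517) = 1. Collecting the sign flips along the way, the symbol is +1.

1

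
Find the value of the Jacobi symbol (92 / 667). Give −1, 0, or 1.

0

Pull out 2^2: since 667 ≡ 3 (mod 8), (2/667) = -1, so (2/667)^2 = +1.
Reciprocity: 23 ≡ 3 and 667 ≡ 3 (mod 4), so (23/667) = −(667/23).
Reduce top mod 23: now compute (0/23).
Top reduces to 0: gcd > 1, so the symbol is 0.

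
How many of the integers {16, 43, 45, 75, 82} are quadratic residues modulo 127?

(16/127) = +1 → QR.
(43/127) = -1 → non-residue.
(45/127) = -1 → non-residue.
(75/127) = -1 → non-residue.
(82/127) = +1 → QR.
Total quadratic residues among the 5: 2.

2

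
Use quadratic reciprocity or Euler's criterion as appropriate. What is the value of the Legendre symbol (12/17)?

Pull out 2^2: since 17 ≡ 1 (mod 8), (2/17) = +1, so (2/17)^2 = +1.
Reciprocity: 3 ≡ 3 and 17 ≡ 1 (mod 4), so (3/17) = +(17/3).
Reduce top mod 3: now compute (2/3).
Pull out 2: since 3 ≡ 3 (mod 8), (2/3) = -1.
Reached (1/3) = 1. Collecting the sign flips along the way, the symbol is -1.

-1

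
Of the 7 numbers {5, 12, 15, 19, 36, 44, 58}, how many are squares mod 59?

5

(5/59) = +1 → QR.
(12/59) = +1 → QR.
(15/59) = +1 → QR.
(19/59) = +1 → QR.
(36/59) = +1 → QR.
(44/59) = -1 → non-residue.
(58/59) = -1 → non-residue.
Total quadratic residues among the 7: 5.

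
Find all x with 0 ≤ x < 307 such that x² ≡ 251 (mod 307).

78, 229

Since 307 ≡ 3 (mod 4), a square root of 251 is 251^((307+1)/4) = 251^77 mod 307.
Repeated squaring: 251^2≡66, 251^4≡58, 251^8≡294, 251^16≡169, 251^32≡10, 251^64≡100 (mod 307).
251^77 = 251^(64+8+4+1) ≡ 229 (mod 307).
Check: 229² = 52441 ≡ 251 (mod 307). The two roots are 78 and 229.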